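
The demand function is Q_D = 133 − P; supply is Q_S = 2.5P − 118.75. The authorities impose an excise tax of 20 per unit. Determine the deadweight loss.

142.86

In inverse form: demand P = 133 − Q, supply P = 47.5 + 0.4Q.
Competitive equilibrium: 133 − Q = 47.5 + 0.4Q → Q* = 61.0714, P* = 71.9286.
With the tax, the buyer price exceeds the seller price by 20: (133 − Q) − (47.5 + 0.4Q) = 20 → Q' = 46.7857.
ΔQ = 61.0714 − 46.7857 = 14.2857; the wedge equals the tax, 20.
The triangle = ½ × 14.2857 × 20 = 142.86.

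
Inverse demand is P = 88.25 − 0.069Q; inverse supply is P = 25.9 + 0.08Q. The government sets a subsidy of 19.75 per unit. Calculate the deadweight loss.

Competitive equilibrium: 88.25 − 0.069Q = 25.9 + 0.08Q → Q* = 418.4564, P* = 59.3765.
The subsidy lowers effective supply by 19.75: P = 6.15 + 0.08Q.
New quantity: 88.25 − 0.069Q = 6.15 + 0.08Q → Q' = 551.0067.
Overproduction ΔQ = 551.0067 − 418.4564 = 132.5503; wedge = subsidy = 19.75.
The triangle = ½ × 132.5503 × 19.75 = 1308.93.

1308.93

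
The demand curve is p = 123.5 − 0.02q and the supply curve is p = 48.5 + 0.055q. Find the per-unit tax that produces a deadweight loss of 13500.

45

Competitive equilibrium: 123.5 − 0.02q = 48.5 + 0.055q → q* = 1000, p* = 103.5.
A tax t gives Δq = t/0.075 and wedge t, so DWL = t²/0.15.
t²/0.15 = 13500 → t² = 2025 → t = 45.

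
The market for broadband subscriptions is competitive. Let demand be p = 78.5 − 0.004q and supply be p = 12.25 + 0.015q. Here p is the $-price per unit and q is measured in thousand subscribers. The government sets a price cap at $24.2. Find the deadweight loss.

Competitive equilibrium: 78.5 − 0.004q = 12.25 + 0.015q → q* = 3486.842105, p* = 64.552632.
At the ceiling p = 24.2, quantity supplied = (24.2 − 12.25)/0.015 = 796.666667.
Willingness to pay at q' = 796.666667: 78.5 − 0.004·796.666667 = 75.313333.
Δq = 3486.842105 − 796.666667 = 2690.175438; wedge = 75.313333 − 24.2 = 51.113333.
The triangle = ½ × 2690.175438 × 51.113333 = $68751.92 thousand.

$68751.92 thousand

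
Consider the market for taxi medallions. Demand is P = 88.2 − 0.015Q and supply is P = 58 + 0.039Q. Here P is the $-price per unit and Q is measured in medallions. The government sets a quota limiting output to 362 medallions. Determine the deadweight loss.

$1050.60

Competitive equilibrium: 88.2 − 0.015Q = 58 + 0.039Q → Q* = 559.2593, P* = 79.8111.
At Q = 362: demand price = 88.2 − 0.015·362 = 82.77; supply price = 58 + 0.039·362 = 72.118.
ΔQ = 559.2593 − 362 = 197.2593; wedge = 82.77 − 72.118 = 10.652.
Welfare loss = ½ × 197.2593 × 10.652 = $1050.60.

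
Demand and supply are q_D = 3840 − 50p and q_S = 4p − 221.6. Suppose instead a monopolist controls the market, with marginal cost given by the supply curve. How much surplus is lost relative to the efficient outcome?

4.03

In inverse form: demand p = 76.8 − 0.02q, supply p = 55.4 + 0.25q.
Competitive equilibrium: 76.8 − 0.02q = 55.4 + 0.25q → q* = 79.2593, p* = 75.2148.
Marginal revenue: MR = 76.8 − 0.04q. Set MR = MC: 76.8 − 0.04q = 55.4 + 0.25q → q_m = 73.7931.
Price p_m = 76.8 − 0.02·73.7931 = 75.3241; MC(q_m) = 55.4 + 0.25·73.7931 = 73.8483.
Competitive q* = 79.2593, so Δq = 5.4662; wedge = 75.3241 − 73.8483 = 1.4758.
Welfare loss = ½ × 5.4662 × 1.4758 = 4.03.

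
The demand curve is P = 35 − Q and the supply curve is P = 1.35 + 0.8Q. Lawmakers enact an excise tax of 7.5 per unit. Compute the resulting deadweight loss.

15.625

Competitive equilibrium: 35 − Q = 1.35 + 0.8Q → Q* = 18.6944, P* = 16.3056.
With the tax, the buyer price exceeds the seller price by 7.5: (35 − Q) − (1.35 + 0.8Q) = 7.5 → Q' = 14.5278.
ΔQ = 18.6944 − 14.5278 = 4.1666; the wedge equals the tax, 7.5.
DWL = ½ × 4.1666 × 7.5 = 15.625.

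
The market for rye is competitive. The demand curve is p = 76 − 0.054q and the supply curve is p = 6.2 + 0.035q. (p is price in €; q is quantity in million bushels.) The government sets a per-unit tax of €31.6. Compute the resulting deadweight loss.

€5609.89 million

Competitive equilibrium: 76 − 0.054q = 6.2 + 0.035q → q* = 784.2697, p* = 33.6494.
With the tax, the buyer price exceeds the seller price by 31.6: (76 − 0.054q) − (6.2 + 0.035q) = 31.6 → q' = 429.2135.
Δq = 784.2697 − 429.2135 = 355.0562; the wedge equals the tax, 31.6.
The triangle = ½ × 355.0562 × 31.6 = €5609.89 million.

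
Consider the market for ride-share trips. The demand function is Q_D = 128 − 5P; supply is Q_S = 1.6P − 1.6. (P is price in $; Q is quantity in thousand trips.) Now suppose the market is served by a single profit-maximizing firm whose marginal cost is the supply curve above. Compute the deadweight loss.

In inverse form: demand P = 25.6 − 0.2Q, supply P = 1 + 0.625Q.
Competitive equilibrium: 25.6 − 0.2Q = 1 + 0.625Q → Q* = 29.8182, P* = 19.6364.
Marginal revenue: MR = 25.6 − 0.4Q. Set MR = MC: 25.6 − 0.4Q = 1 + 0.625Q → Q_m = 24.
Price P_m = 25.6 − 0.2·24 = 20.8; MC(Q_m) = 1 + 0.625·24 = 16.
Competitive Q* = 29.8182, so ΔQ = 5.8182; wedge = 20.8 − 16 = 4.8.
The triangle = ½ × 5.8182 × 4.8 = $13.96 thousand.

$13.96 thousand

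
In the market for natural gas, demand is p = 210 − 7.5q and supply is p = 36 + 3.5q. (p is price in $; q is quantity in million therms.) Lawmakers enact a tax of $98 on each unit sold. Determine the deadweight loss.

Competitive equilibrium: 210 − 7.5q = 36 + 3.5q → q* = 15.8182, p* = 91.3636.
With the tax, the buyer price exceeds the seller price by 98: (210 − 7.5q) − (36 + 3.5q) = 98 → q' = 6.9091.
Δq = 15.8182 − 6.9091 = 8.9091; the wedge equals the tax, 98.
DWL = ½ × 8.9091 × 98 = $436.55 million.

$436.55 million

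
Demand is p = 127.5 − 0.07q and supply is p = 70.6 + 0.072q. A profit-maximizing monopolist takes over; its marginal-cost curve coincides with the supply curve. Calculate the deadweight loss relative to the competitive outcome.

1242.88

Competitive equilibrium: 127.5 − 0.07q = 70.6 + 0.072q → q* = 400.70423, p* = 99.4507.
Marginal revenue: MR = 127.5 − 0.14q. Set MR = MC: 127.5 − 0.14q = 70.6 + 0.072q → q_m = 268.39623.
Price p_m = 127.5 − 0.07·268.39623 = 108.71226; MC(q_m) = 70.6 + 0.072·268.39623 = 89.92453.
Competitive q* = 400.70423, so Δq = 132.308; wedge = 108.71226 − 89.92453 = 18.78773.
Deadweight loss = ½ × 132.308 × 18.78773 = 1242.88.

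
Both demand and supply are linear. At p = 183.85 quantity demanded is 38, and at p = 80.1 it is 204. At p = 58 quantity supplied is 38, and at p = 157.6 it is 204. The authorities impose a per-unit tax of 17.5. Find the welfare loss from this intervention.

Demand slope = (80.1 − 183.85)/(204 − 38) = −0.625, so p = 207.6 − 0.625q.
Supply slope = (157.6 − 58)/(204 − 38) = 0.6, so p = 35.2 + 0.6q.
Competitive equilibrium: 207.6 − 0.625q = 35.2 + 0.6q → q* = 140.7347, p* = 119.6408.
With the tax, the buyer price exceeds the seller price by 17.5: (207.6 − 0.625q) − (35.2 + 0.6q) = 17.5 → q' = 126.449.
Δq = 140.7347 − 126.449 = 14.2857; the wedge equals the tax, 17.5.
The triangle = ½ × 14.2857 × 17.5 = 125.

125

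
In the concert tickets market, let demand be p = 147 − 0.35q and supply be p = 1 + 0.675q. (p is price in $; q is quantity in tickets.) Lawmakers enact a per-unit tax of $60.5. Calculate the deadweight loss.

$1785.49

Competitive equilibrium: 147 − 0.35q = 1 + 0.675q → q* = 142.439, p* = 97.1463.
With the tax, the buyer price exceeds the seller price by 60.5: (147 − 0.35q) − (1 + 0.675q) = 60.5 → q' = 83.4146.
Δq = 142.439 − 83.4146 = 59.0244; the wedge equals the tax, 60.5.
Welfare loss = ½ × 59.0244 × 60.5 = $1785.49.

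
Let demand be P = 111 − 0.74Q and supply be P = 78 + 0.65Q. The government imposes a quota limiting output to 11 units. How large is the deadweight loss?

112.82

Competitive equilibrium: 111 − 0.74Q = 78 + 0.65Q → Q* = 23.741, P* = 93.4317.
At Q = 11: demand price = 111 − 0.74·11 = 102.86; supply price = 78 + 0.65·11 = 85.15.
ΔQ = 23.741 − 11 = 12.741; wedge = 102.86 − 85.15 = 17.71.
Welfare loss = ½ × 12.741 × 17.71 = 112.82.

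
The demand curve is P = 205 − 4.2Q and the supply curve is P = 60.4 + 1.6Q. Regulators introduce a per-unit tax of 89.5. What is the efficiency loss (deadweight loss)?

690.54

Competitive equilibrium: 205 − 4.2Q = 60.4 + 1.6Q → Q* = 24.931, P* = 100.2897.
With the tax, the buyer price exceeds the seller price by 89.5: (205 − 4.2Q) − (60.4 + 1.6Q) = 89.5 → Q' = 9.5.
ΔQ = 24.931 − 9.5 = 15.431; the wedge equals the tax, 89.5.
Deadweight loss = ½ × 15.431 × 89.5 = 690.54.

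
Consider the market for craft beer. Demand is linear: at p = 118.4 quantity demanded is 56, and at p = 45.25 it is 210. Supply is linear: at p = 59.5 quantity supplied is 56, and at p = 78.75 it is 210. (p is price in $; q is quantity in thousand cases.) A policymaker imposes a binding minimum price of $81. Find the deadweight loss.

$113.26 thousand

Demand slope = (45.25 − 118.4)/(210 − 56) = −0.475, so p = 145 − 0.475q.
Supply slope = (78.75 − 59.5)/(210 − 56) = 0.125, so p = 52.5 + 0.125q.
Competitive equilibrium: 145 − 0.475q = 52.5 + 0.125q → q* = 154.1667, p* = 71.7708.
At the floor p = 81, quantity demanded = (145 − 81)/0.475 = 134.7368.
Sellers' marginal cost at q' = 134.7368: 52.5 + 0.125·134.7368 = 69.3421.
Δq = 154.1667 − 134.7368 = 19.4299; wedge = 81 − 69.3421 = 11.6579.
Welfare loss = ½ × 19.4299 × 11.6579 = $113.26 thousand.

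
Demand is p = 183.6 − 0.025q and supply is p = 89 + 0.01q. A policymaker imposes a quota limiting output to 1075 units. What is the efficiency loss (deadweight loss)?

Competitive equilibrium: 183.6 − 0.025q = 89 + 0.01q → q* = 2702.8571, p* = 116.0286.
At q = 1075: demand price = 183.6 − 0.025·1075 = 156.725; supply price = 89 + 0.01·1075 = 99.75.
Δq = 2702.8571 − 1075 = 1627.8571; wedge = 156.725 − 99.75 = 56.975.
DWL = ½ × 1627.8571 × 56.975 = 46373.58.

46373.58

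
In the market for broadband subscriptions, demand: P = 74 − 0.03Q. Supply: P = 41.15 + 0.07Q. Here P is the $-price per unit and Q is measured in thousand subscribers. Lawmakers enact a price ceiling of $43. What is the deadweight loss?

Competitive equilibrium: 74 − 0.03Q = 41.15 + 0.07Q → Q* = 328.5, P* = 64.145.
At the ceiling P = 43, quantity supplied = (43 − 41.15)/0.07 = 26.42857.
Willingness to pay at Q' = 26.42857: 74 − 0.03·26.42857 = 73.20714.
ΔQ = 328.5 − 26.42857 = 302.07143; wedge = 73.20714 − 43 = 30.20714.
The triangle = ½ × 302.07143 × 30.20714 = $4562.36 thousand.

$4562.36 thousand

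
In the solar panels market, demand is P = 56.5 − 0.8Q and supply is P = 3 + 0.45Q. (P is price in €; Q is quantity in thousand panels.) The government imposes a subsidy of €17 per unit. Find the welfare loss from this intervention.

Competitive equilibrium: 56.5 − 0.8Q = 3 + 0.45Q → Q* = 42.8, P* = 22.26.
The subsidy lowers effective supply by 17: P = 0.45Q − 14.
New quantity: 56.5 − 0.8Q = 0.45Q − 14 → Q' = 56.4.
Overproduction ΔQ = 56.4 − 42.8 = 13.6; wedge = subsidy = 17.
DWL = ½ × 13.6 × 17 = €115.60 thousand.

€115.60 thousand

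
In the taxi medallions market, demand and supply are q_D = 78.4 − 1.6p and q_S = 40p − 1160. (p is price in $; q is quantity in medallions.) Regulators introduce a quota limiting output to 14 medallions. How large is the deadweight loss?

In inverse form: demand p = 49 − 0.625q, supply p = 29 + 0.025q.
Competitive equilibrium: 49 − 0.625q = 29 + 0.025q → q* = 30.7692, p* = 29.7692.
At q = 14: demand price = 49 − 0.625·14 = 40.25; supply price = 29 + 0.025·14 = 29.35.
Δq = 30.7692 − 14 = 16.7692; wedge = 40.25 − 29.35 = 10.9.
The triangle = ½ × 16.7692 × 10.9 = $91.39.

$91.39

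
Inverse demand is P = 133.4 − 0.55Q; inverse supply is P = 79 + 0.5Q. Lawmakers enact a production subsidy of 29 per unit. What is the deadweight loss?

400.48

Competitive equilibrium: 133.4 − 0.55Q = 79 + 0.5Q → Q* = 51.8095, P* = 104.9048.
The subsidy lowers effective supply by 29: P = 50 + 0.5Q.
New quantity: 133.4 − 0.55Q = 50 + 0.5Q → Q' = 79.4286.
Overproduction ΔQ = 79.4286 − 51.8095 = 27.6191; wedge = subsidy = 29.
DWL = ½ × 27.6191 × 29 = 400.48.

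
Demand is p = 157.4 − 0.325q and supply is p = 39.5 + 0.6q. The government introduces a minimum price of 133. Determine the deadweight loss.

Competitive equilibrium: 157.4 − 0.325q = 39.5 + 0.6q → q* = 127.4595, p* = 115.9757.
At the floor p = 133, quantity demanded = (157.4 − 133)/0.325 = 75.0769.
Sellers' marginal cost at q' = 75.0769: 39.5 + 0.6·75.0769 = 84.5461.
Δq = 127.4595 − 75.0769 = 52.3826; wedge = 133 − 84.5461 = 48.4539.
Welfare loss = ½ × 52.3826 × 48.4539 = 1269.07.

1269.07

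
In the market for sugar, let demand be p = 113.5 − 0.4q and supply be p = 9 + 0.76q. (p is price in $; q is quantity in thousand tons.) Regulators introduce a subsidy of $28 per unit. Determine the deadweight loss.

$337.93 thousand

Competitive equilibrium: 113.5 − 0.4q = 9 + 0.76q → q* = 90.0862, p* = 77.4655.
The subsidy lowers effective supply by 28: p = 0.76q − 19.
New quantity: 113.5 − 0.4q = 0.76q − 19 → q' = 114.2241.
Overproduction Δq = 114.2241 − 90.0862 = 24.1379; wedge = subsidy = 28.
Deadweight loss = ½ × 24.1379 × 28 = $337.93 thousand.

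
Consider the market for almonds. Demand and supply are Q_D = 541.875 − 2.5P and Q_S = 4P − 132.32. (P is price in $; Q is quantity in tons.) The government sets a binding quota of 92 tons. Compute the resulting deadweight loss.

$11802.91

In inverse form: demand P = 216.75 − 0.4Q, supply P = 33.08 + 0.25Q.
Competitive equilibrium: 216.75 − 0.4Q = 33.08 + 0.25Q → Q* = 282.56923, P* = 103.72231.
At Q = 92: demand price = 216.75 − 0.4·92 = 179.95; supply price = 33.08 + 0.25·92 = 56.08.
ΔQ = 282.56923 − 92 = 190.56923; wedge = 179.95 − 56.08 = 123.87.
DWL = ½ × 190.56923 × 123.87 = $11802.91.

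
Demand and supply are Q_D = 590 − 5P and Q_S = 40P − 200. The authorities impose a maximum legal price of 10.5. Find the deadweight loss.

In inverse form: demand P = 118 − 0.2Q, supply P = 5 + 0.025Q.
Competitive equilibrium: 118 − 0.2Q = 5 + 0.025Q → Q* = 502.22222, P* = 17.55556.
At the ceiling P = 10.5, quantity supplied = (10.5 − 5)/0.025 = 220.
Willingness to pay at Q' = 220: 118 − 0.2·220 = 74.
ΔQ = 502.22222 − 220 = 282.22222; wedge = 74 − 10.5 = 63.5.
Deadweight loss = ½ × 282.22222 × 63.5 = 8960.56.

8960.56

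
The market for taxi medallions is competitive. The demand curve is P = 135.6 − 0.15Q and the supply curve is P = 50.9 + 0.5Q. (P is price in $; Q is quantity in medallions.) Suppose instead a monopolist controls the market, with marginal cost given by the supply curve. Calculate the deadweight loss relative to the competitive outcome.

Competitive equilibrium: 135.6 − 0.15Q = 50.9 + 0.5Q → Q* = 130.3077, P* = 116.0538.
Marginal revenue: MR = 135.6 − 0.3Q. Set MR = MC: 135.6 − 0.3Q = 50.9 + 0.5Q → Q_m = 105.875.
Price P_m = 135.6 − 0.15·105.875 = 119.7188; MC(Q_m) = 50.9 + 0.5·105.875 = 103.8375.
Competitive Q* = 130.3077, so ΔQ = 24.4327; wedge = 119.7188 − 103.8375 = 15.8813.
Deadweight loss = ½ × 24.4327 × 15.8813 = $194.01.

$194.01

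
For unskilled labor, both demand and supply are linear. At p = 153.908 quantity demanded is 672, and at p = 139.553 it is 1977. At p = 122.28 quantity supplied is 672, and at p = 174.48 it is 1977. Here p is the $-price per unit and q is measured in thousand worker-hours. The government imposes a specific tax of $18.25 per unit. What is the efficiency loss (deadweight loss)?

$3265.32 thousand

Demand slope = (139.553 − 153.908)/(1977 − 672) = −0.011, so p = 161.3 − 0.011q.
Supply slope = (174.48 − 122.28)/(1977 − 672) = 0.04, so p = 95.4 + 0.04q.
Competitive equilibrium: 161.3 − 0.011q = 95.4 + 0.04q → q* = 1292.1569, p* = 147.0863.
With the tax, the buyer price exceeds the seller price by 18.25: (161.3 − 0.011q) − (95.4 + 0.04q) = 18.25 → q' = 934.3137.
Δq = 1292.1569 − 934.3137 = 357.8432; the wedge equals the tax, 18.25.
The triangle = ½ × 357.8432 × 18.25 = $3265.32 thousand.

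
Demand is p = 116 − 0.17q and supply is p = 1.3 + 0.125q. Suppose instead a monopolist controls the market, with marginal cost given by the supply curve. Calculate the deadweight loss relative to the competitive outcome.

Competitive equilibrium: 116 − 0.17q = 1.3 + 0.125q → q* = 388.8136, p* = 49.9017.
Marginal revenue: MR = 116 − 0.34q. Set MR = MC: 116 − 0.34q = 1.3 + 0.125q → q_m = 246.6667.
Price p_m = 116 − 0.17·246.6667 = 74.0667; MC(q_m) = 1.3 + 0.125·246.6667 = 32.1333.
Competitive q* = 388.8136, so Δq = 142.1469; wedge = 74.0667 − 32.1333 = 41.9334.
DWL = ½ × 142.1469 × 41.9334 = 2980.35.

2980.35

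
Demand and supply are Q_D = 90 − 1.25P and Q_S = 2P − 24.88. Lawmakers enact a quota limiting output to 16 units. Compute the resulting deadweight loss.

In inverse form: demand P = 72 − 0.8Q, supply P = 12.44 + 0.5Q.
Competitive equilibrium: 72 − 0.8Q = 12.44 + 0.5Q → Q* = 45.8154, P* = 35.3477.
At Q = 16: demand price = 72 − 0.8·16 = 59.2; supply price = 12.44 + 0.5·16 = 20.44.
ΔQ = 45.8154 − 16 = 29.8154; wedge = 59.2 − 20.44 = 38.76.
Deadweight loss = ½ × 29.8154 × 38.76 = 577.82.

577.82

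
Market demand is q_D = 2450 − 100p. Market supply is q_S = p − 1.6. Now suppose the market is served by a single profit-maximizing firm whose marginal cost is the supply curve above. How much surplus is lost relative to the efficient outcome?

0.02

In inverse form: demand p = 24.5 − 0.01q, supply p = 1.6 + q.
Competitive equilibrium: 24.5 − 0.01q = 1.6 + q → q* = 22.6733, p* = 24.2733.
Marginal revenue: MR = 24.5 − 0.02q. Set MR = MC: 24.5 − 0.02q = 1.6 + q → q_m = 22.451.
Price p_m = 24.5 − 0.01·22.451 = 24.2755; MC(q_m) = 1.6 + 1·22.451 = 24.051.
Competitive q* = 22.6733, so Δq = 0.2223; wedge = 24.2755 − 24.051 = 0.2245.
The triangle = ½ × 0.2223 × 0.2245 = 0.02.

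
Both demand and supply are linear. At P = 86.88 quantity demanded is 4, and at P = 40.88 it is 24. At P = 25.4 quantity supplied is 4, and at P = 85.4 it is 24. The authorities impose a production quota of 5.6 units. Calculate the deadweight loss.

Demand slope = (40.88 − 86.88)/(24 − 4) = −2.3, so P = 96.08 − 2.3Q.
Supply slope = (85.4 − 25.4)/(24 − 4) = 3, so P = 13.4 + 3Q.
Competitive equilibrium: 96.08 − 2.3Q = 13.4 + 3Q → Q* = 15.6, P* = 60.2.
At Q = 5.6: demand price = 96.08 − 2.3·5.6 = 83.2; supply price = 13.4 + 3·5.6 = 30.2.
ΔQ = 15.6 − 5.6 = 10; wedge = 83.2 − 30.2 = 53.
Deadweight loss = ½ × 10 × 53 = 265.

265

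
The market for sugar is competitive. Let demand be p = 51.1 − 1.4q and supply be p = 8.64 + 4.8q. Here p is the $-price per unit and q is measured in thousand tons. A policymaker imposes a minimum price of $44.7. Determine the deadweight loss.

$16.07 thousand

Competitive equilibrium: 51.1 − 1.4q = 8.64 + 4.8q → q* = 6.8484, p* = 41.5123.
At the floor p = 44.7, quantity demanded = (51.1 − 44.7)/1.4 = 4.5714.
Sellers' marginal cost at q' = 4.5714: 8.64 + 4.8·4.5714 = 30.5827.
Δq = 6.8484 − 4.5714 = 2.277; wedge = 44.7 − 30.5827 = 14.1173.
The triangle = ½ × 2.277 × 14.1173 = $16.07 thousand.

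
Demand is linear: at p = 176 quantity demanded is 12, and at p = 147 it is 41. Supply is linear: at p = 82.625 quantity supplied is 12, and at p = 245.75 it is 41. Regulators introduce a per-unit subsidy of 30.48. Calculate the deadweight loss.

Demand slope = (147 − 176)/(41 − 12) = −1, so p = 188 − q.
Supply slope = (245.75 − 82.625)/(41 − 12) = 5.625, so p = 15.125 + 5.625q.
Competitive equilibrium: 188 − q = 15.125 + 5.625q → q* = 26.0943, p* = 161.9057.
The subsidy lowers effective supply by 30.48: p = 5.625q − 15.355.
New quantity: 188 − q = 5.625q − 15.355 → q' = 30.6951.
Overproduction Δq = 30.6951 − 26.0943 = 4.6008; wedge = subsidy = 30.48.
The triangle = ½ × 4.6008 × 30.48 = 70.12.

70.12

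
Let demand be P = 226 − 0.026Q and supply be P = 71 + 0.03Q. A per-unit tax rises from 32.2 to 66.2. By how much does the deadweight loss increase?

29871.43

Competitive equilibrium: 226 − 0.026Q = 71 + 0.03Q → Q* = 2767.8571, P* = 154.0357.
For a per-unit tax t: ΔQ = t/0.056, so DWL = ½·t·(t/0.056) = t²/0.112.
At t = 32.2: DWL = 9257.5. At t = 66.2: DWL = 39128.929.
Increase = 39128.929 − 9257.5 = 29871.43.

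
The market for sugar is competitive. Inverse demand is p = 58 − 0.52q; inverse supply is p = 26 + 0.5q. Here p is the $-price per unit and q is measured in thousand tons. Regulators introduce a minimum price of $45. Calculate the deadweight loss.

Competitive equilibrium: 58 − 0.52q = 26 + 0.5q → q* = 31.3725, p* = 41.6863.
At the floor p = 45, quantity demanded = (58 − 45)/0.52 = 25.
Sellers' marginal cost at q' = 25: 26 + 0.5·25 = 38.5.
Δq = 31.3725 − 25 = 6.3725; wedge = 45 − 38.5 = 6.5.
Welfare loss = ½ × 6.3725 × 6.5 = $20.71 thousand.

$20.71 thousand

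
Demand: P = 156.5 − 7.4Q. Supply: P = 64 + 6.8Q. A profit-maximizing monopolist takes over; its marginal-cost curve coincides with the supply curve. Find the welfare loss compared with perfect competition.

35.36

Competitive equilibrium: 156.5 − 7.4Q = 64 + 6.8Q → Q* = 6.5141, P* = 108.2958.
Marginal revenue: MR = 156.5 − 14.8Q. Set MR = MC: 156.5 − 14.8Q = 64 + 6.8Q → Q_m = 4.2824.
Price P_m = 156.5 − 7.4·4.2824 = 124.8102; MC(Q_m) = 64 + 6.8·4.2824 = 93.1203.
Competitive Q* = 6.5141, so ΔQ = 2.2317; wedge = 124.8102 − 93.1203 = 31.6899.
Welfare loss = ½ × 2.2317 × 31.6899 = 35.36.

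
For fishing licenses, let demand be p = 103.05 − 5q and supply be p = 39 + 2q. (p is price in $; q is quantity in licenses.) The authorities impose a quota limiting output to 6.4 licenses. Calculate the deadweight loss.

$26.47

Competitive equilibrium: 103.05 − 5q = 39 + 2q → q* = 9.15, p* = 57.3.
At q = 6.4: demand price = 103.05 − 5·6.4 = 71.05; supply price = 39 + 2·6.4 = 51.8.
Δq = 9.15 − 6.4 = 2.75; wedge = 71.05 − 51.8 = 19.25.
Deadweight loss = ½ × 2.75 × 19.25 = $26.47.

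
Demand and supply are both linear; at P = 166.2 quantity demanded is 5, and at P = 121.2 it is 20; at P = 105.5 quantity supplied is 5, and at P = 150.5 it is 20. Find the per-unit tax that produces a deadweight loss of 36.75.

Demand slope = (121.2 − 166.2)/(20 − 5) = −3, so P = 181.2 − 3Q.
Supply slope = (150.5 − 105.5)/(20 − 5) = 3, so P = 90.5 + 3Q.
Competitive equilibrium: 181.2 − 3Q = 90.5 + 3Q → Q* = 15.1167, P* = 135.85.
A tax t gives ΔQ = t/6 and wedge t, so DWL = t²/12.
t²/12 = 36.75 → t² = 441 → t = 21.

21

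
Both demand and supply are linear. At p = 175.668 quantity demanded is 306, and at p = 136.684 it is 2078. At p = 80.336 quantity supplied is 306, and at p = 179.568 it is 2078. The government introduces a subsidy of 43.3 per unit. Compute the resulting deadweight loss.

Demand slope = (136.684 − 175.668)/(2078 − 306) = −0.022, so p = 182.4 − 0.022q.
Supply slope = (179.568 − 80.336)/(2078 − 306) = 0.056, so p = 63.2 + 0.056q.
Competitive equilibrium: 182.4 − 0.022q = 63.2 + 0.056q → q* = 1528.2051, p* = 148.7795.
The subsidy lowers effective supply by 43.3: p = 19.9 + 0.056q.
New quantity: 182.4 − 0.022q = 19.9 + 0.056q → q' = 2083.3333.
Overproduction Δq = 2083.3333 − 1528.2051 = 555.1282; wedge = subsidy = 43.3.
Deadweight loss = ½ × 555.1282 × 43.3 = 12018.53.

12018.53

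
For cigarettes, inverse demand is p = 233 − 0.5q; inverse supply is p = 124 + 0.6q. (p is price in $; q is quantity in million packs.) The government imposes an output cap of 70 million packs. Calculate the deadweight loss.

Competitive equilibrium: 233 − 0.5q = 124 + 0.6q → q* = 99.0909, p* = 183.4545.
At q = 70: demand price = 233 − 0.5·70 = 198; supply price = 124 + 0.6·70 = 166.
Δq = 99.0909 − 70 = 29.0909; wedge = 198 − 166 = 32.
Deadweight loss = ½ × 29.0909 × 32 = $465.45 million.

$465.45 million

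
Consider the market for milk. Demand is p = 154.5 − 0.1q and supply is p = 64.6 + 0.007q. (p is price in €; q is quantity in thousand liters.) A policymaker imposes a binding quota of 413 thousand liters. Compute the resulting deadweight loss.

Competitive equilibrium: 154.5 − 0.1q = 64.6 + 0.007q → q* = 840.1869, p* = 70.4813.
At q = 413: demand price = 154.5 − 0.1·413 = 113.2; supply price = 64.6 + 0.007·413 = 67.491.
Δq = 840.1869 − 413 = 427.1869; wedge = 113.2 − 67.491 = 45.709.
Welfare loss = ½ × 427.1869 × 45.709 = €9763.14 thousand.

€9763.14 thousand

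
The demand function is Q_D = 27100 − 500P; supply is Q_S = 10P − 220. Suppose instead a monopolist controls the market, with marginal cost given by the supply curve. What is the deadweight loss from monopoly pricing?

1.88

In inverse form: demand P = 54.2 − 0.002Q, supply P = 22 + 0.1Q.
Competitive equilibrium: 54.2 − 0.002Q = 22 + 0.1Q → Q* = 315.6863, P* = 53.5686.
Marginal revenue: MR = 54.2 − 0.004Q. Set MR = MC: 54.2 − 0.004Q = 22 + 0.1Q → Q_m = 309.6154.
Price P_m = 54.2 − 0.002·309.6154 = 53.5808; MC(Q_m) = 22 + 0.1·309.6154 = 52.9615.
Competitive Q* = 315.6863, so ΔQ = 6.0709; wedge = 53.5808 − 52.9615 = 0.6193.
The triangle = ½ × 6.0709 × 0.6193 = 1.88.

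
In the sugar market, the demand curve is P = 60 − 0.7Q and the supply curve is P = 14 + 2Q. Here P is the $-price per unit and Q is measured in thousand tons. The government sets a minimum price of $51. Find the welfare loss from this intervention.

Competitive equilibrium: 60 − 0.7Q = 14 + 2Q → Q* = 17.037, P* = 48.0741.
At the floor P = 51, quantity demanded = (60 − 51)/0.7 = 12.8571.
Sellers' marginal cost at Q' = 12.8571: 14 + 2·12.8571 = 39.7142.
ΔQ = 17.037 − 12.8571 = 4.1799; wedge = 51 − 39.7142 = 11.2858.
The triangle = ½ × 4.1799 × 11.2858 = $23.59 thousand.

$23.59 thousand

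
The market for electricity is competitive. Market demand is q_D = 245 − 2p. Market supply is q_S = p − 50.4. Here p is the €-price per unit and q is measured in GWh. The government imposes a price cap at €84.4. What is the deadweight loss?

In inverse form: demand p = 122.5 − 0.5q, supply p = 50.4 + q.
Competitive equilibrium: 122.5 − 0.5q = 50.4 + q → q* = 48.0667, p* = 98.4667.
At the ceiling p = 84.4, quantity supplied = (84.4 − 50.4)/1 = 34.
Willingness to pay at q' = 34: 122.5 − 0.5·34 = 105.5.
Δq = 48.0667 − 34 = 14.0667; wedge = 105.5 − 84.4 = 21.1.
Deadweight loss = ½ × 14.0667 × 21.1 = €148.40.

€148.40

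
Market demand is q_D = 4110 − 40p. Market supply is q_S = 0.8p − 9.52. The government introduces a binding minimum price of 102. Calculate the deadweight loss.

1085

In inverse form: demand p = 102.75 − 0.025q, supply p = 11.9 + 1.25q.
Competitive equilibrium: 102.75 − 0.025q = 11.9 + 1.25q → q* = 71.2549, p* = 100.9686.
At the floor p = 102, quantity demanded = (102.75 − 102)/0.025 = 30.
Sellers' marginal cost at q' = 30: 11.9 + 1.25·30 = 49.4.
Δq = 71.2549 − 30 = 41.2549; wedge = 102 − 49.4 = 52.6.
Deadweight loss = ½ × 41.2549 × 52.6 = 1085.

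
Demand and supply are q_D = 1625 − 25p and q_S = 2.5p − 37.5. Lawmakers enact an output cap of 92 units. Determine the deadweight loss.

In inverse form: demand p = 65 − 0.04q, supply p = 15 + 0.4q.
Competitive equilibrium: 65 − 0.04q = 15 + 0.4q → q* = 113.6364, p* = 60.4545.
At q = 92: demand price = 65 − 0.04·92 = 61.32; supply price = 15 + 0.4·92 = 51.8.
Δq = 113.6364 − 92 = 21.6364; wedge = 61.32 − 51.8 = 9.52.
DWL = ½ × 21.6364 × 9.52 = 102.99.

102.99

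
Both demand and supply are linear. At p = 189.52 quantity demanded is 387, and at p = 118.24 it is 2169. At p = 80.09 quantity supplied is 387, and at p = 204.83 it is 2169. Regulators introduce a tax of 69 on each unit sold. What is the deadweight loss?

Demand slope = (118.24 − 189.52)/(2169 − 387) = −0.04, so p = 205 − 0.04q.
Supply slope = (204.83 − 80.09)/(2169 − 387) = 0.07, so p = 53 + 0.07q.
Competitive equilibrium: 205 − 0.04q = 53 + 0.07q → q* = 1381.8182, p* = 149.7273.
With the tax, the buyer price exceeds the seller price by 69: (205 − 0.04q) − (53 + 0.07q) = 69 → q' = 754.5455.
Δq = 1381.8182 − 754.5455 = 627.2727; the wedge equals the tax, 69.
DWL = ½ × 627.2727 × 69 = 21640.91.

21640.91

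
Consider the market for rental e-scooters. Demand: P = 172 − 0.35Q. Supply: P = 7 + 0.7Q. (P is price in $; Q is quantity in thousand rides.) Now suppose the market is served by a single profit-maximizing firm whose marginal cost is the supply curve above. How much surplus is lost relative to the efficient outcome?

$810.27 thousand

Competitive equilibrium: 172 − 0.35Q = 7 + 0.7Q → Q* = 157.1429, P* = 117.
Marginal revenue: MR = 172 − 0.7Q. Set MR = MC: 172 − 0.7Q = 7 + 0.7Q → Q_m = 117.8571.
Price P_m = 172 − 0.35·117.8571 = 130.75; MC(Q_m) = 7 + 0.7·117.8571 = 89.5.
Competitive Q* = 157.1429, so ΔQ = 39.2858; wedge = 130.75 − 89.5 = 41.25.
Welfare loss = ½ × 39.2858 × 41.25 = $810.27 thousand.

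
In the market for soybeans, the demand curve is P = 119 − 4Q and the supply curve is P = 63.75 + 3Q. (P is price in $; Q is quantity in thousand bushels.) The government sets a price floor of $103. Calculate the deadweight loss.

Competitive equilibrium: 119 − 4Q = 63.75 + 3Q → Q* = 7.8929, P* = 87.4286.
At the floor P = 103, quantity demanded = (119 − 103)/4 = 4.
Sellers' marginal cost at Q' = 4: 63.75 + 3·4 = 75.75.
ΔQ = 7.8929 − 4 = 3.8929; wedge = 103 − 75.75 = 27.25.
DWL = ½ × 3.8929 × 27.25 = $53.04 thousand.

$53.04 thousand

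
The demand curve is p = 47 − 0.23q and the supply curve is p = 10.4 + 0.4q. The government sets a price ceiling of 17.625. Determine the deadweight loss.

Competitive equilibrium: 47 − 0.23q = 10.4 + 0.4q → q* = 58.09524, p* = 33.6381.
At the ceiling p = 17.625, quantity supplied = (17.625 − 10.4)/0.4 = 18.0625.
Willingness to pay at q' = 18.0625: 47 − 0.23·18.0625 = 42.84563.
Δq = 58.09524 − 18.0625 = 40.03274; wedge = 42.84563 − 17.625 = 25.22063.
Welfare loss = ½ × 40.03274 × 25.22063 = 504.83.

504.83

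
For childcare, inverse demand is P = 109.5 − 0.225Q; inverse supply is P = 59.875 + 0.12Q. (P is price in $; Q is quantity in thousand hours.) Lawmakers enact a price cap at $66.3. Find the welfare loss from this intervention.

$1406.55 thousand

Competitive equilibrium: 109.5 − 0.225Q = 59.875 + 0.12Q → Q* = 143.8406, P* = 77.1359.
At the ceiling P = 66.3, quantity supplied = (66.3 − 59.875)/0.12 = 53.5417.
Willingness to pay at Q' = 53.5417: 109.5 − 0.225·53.5417 = 97.4531.
ΔQ = 143.8406 − 53.5417 = 90.2989; wedge = 97.4531 − 66.3 = 31.1531.
Welfare loss = ½ × 90.2989 × 31.1531 = $1406.55 thousand.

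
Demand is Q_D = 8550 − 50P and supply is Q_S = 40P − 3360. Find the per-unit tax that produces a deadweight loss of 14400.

In inverse form: demand P = 171 − 0.02Q, supply P = 84 + 0.025Q.
Competitive equilibrium: 171 − 0.02Q = 84 + 0.025Q → Q* = 1933.3333, P* = 132.3333.
A tax t gives ΔQ = t/0.045 and wedge t, so DWL = t²/0.09.
t²/0.09 = 14400 → t² = 1296 → t = 36.

36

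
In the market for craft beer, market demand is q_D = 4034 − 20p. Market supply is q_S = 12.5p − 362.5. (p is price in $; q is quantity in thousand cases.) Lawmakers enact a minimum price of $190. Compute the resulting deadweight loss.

$77859.99 thousand

In inverse form: demand p = 201.7 − 0.05q, supply p = 29 + 0.08q.
Competitive equilibrium: 201.7 − 0.05q = 29 + 0.08q → q* = 1328.4615, p* = 135.2769.
At the floor p = 190, quantity demanded = (201.7 − 190)/0.05 = 234.
Sellers' marginal cost at q' = 234: 29 + 0.08·234 = 47.72.
Δq = 1328.4615 − 234 = 1094.4615; wedge = 190 − 47.72 = 142.28.
Welfare loss = ½ × 1094.4615 × 142.28 = $77859.99 thousand.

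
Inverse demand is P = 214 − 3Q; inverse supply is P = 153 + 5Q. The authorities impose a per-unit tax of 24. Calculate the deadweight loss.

Competitive equilibrium: 214 − 3Q = 153 + 5Q → Q* = 7.625, P* = 191.125.
With the tax, the buyer price exceeds the seller price by 24: (214 − 3Q) − (153 + 5Q) = 24 → Q' = 4.625.
ΔQ = 7.625 − 4.625 = 3; the wedge equals the tax, 24.
Welfare loss = ½ × 3 × 24 = 36.

36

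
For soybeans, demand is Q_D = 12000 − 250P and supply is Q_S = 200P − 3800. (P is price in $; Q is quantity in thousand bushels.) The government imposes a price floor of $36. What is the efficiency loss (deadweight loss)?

$222.22 thousand

In inverse form: demand P = 48 − 0.004Q, supply P = 19 + 0.005Q.
Competitive equilibrium: 48 − 0.004Q = 19 + 0.005Q → Q* = 3222.2222, P* = 35.1111.
At the floor P = 36, quantity demanded = (48 − 36)/0.004 = 3000.
Sellers' marginal cost at Q' = 3000: 19 + 0.005·3000 = 34.
ΔQ = 3222.2222 − 3000 = 222.2222; wedge = 36 − 34 = 2.
Deadweight loss = ½ × 222.2222 × 2 = $222.22 thousand.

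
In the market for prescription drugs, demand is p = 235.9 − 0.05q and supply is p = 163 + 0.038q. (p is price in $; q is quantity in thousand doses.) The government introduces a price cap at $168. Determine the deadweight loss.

$21365.18 thousand

Competitive equilibrium: 235.9 − 0.05q = 163 + 0.038q → q* = 828.40909, p* = 194.47955.
At the ceiling p = 168, quantity supplied = (168 − 163)/0.038 = 131.57895.
Willingness to pay at q' = 131.57895: 235.9 − 0.05·131.57895 = 229.32105.
Δq = 828.40909 − 131.57895 = 696.83014; wedge = 229.32105 − 168 = 61.32105.
DWL = ½ × 696.83014 × 61.32105 = $21365.18 thousand.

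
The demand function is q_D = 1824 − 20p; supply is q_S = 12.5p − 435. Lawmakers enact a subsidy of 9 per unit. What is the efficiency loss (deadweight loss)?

In inverse form: demand p = 91.2 − 0.05q, supply p = 34.8 + 0.08q.
Competitive equilibrium: 91.2 − 0.05q = 34.8 + 0.08q → q* = 433.8462, p* = 69.5077.
The subsidy lowers effective supply by 9: p = 25.8 + 0.08q.
New quantity: 91.2 − 0.05q = 25.8 + 0.08q → q' = 503.0769.
Overproduction Δq = 503.0769 − 433.8462 = 69.2307; wedge = subsidy = 9.
DWL = ½ × 69.2307 × 9 = 311.54.

311.54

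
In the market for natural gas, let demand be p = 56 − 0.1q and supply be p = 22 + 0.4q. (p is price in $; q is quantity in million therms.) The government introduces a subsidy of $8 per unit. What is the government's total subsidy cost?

Competitive equilibrium: 56 − 0.1q = 22 + 0.4q → q* = 68, p* = 49.2.
The subsidy lowers effective supply by 8: p = 14 + 0.4q.
New quantity: 56 − 0.1q = 14 + 0.4q → q' = 84.
Total subsidy cost = 8 × 84 = $672 million.

$672 million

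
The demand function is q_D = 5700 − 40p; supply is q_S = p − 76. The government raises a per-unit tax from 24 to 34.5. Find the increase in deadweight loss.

299.63

In inverse form: demand p = 142.5 − 0.025q, supply p = 76 + q.
Competitive equilibrium: 142.5 − 0.025q = 76 + q → q* = 64.878, p* = 140.878.
For a per-unit tax t: Δq = t/1.025, so DWL = ½·t·(t/1.025) = t²/2.05.
At t = 24: DWL = 280.976. At t = 34.5: DWL = 580.61.
Increase = 580.61 − 280.976 = 299.63.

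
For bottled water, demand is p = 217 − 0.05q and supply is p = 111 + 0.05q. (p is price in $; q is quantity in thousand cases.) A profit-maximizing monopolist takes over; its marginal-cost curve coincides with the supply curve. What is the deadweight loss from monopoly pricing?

Competitive equilibrium: 217 − 0.05q = 111 + 0.05q → q* = 1060, p* = 164.
Marginal revenue: MR = 217 − 0.1q. Set MR = MC: 217 − 0.1q = 111 + 0.05q → q_m = 706.66667.
Price p_m = 217 − 0.05·706.66667 = 181.66667; MC(q_m) = 111 + 0.05·706.66667 = 146.33333.
Competitive q* = 1060, so Δq = 353.33333; wedge = 181.66667 − 146.33333 = 35.33334.
Welfare loss = ½ × 353.33333 × 35.33334 = $6242.22 thousand.

$6242.22 thousand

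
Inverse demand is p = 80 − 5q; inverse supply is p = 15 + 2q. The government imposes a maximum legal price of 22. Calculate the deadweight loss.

117.16

Competitive equilibrium: 80 − 5q = 15 + 2q → q* = 9.2857, p* = 33.5714.
At the ceiling p = 22, quantity supplied = (22 − 15)/2 = 3.5.
Willingness to pay at q' = 3.5: 80 − 5·3.5 = 62.5.
Δq = 9.2857 − 3.5 = 5.7857; wedge = 62.5 − 22 = 40.5.
Welfare loss = ½ × 5.7857 × 40.5 = 117.16.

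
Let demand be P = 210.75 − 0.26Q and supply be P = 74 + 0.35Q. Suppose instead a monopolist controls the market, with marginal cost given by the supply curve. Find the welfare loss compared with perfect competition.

1369

Competitive equilibrium: 210.75 − 0.26Q = 74 + 0.35Q → Q* = 224.1803, P* = 152.4631.
Marginal revenue: MR = 210.75 − 0.52Q. Set MR = MC: 210.75 − 0.52Q = 74 + 0.35Q → Q_m = 157.1839.
Price P_m = 210.75 − 0.26·157.1839 = 169.8822; MC(Q_m) = 74 + 0.35·157.1839 = 129.0144.
Competitive Q* = 224.1803, so ΔQ = 66.9964; wedge = 169.8822 − 129.0144 = 40.8678.
Welfare loss = ½ × 66.9964 × 40.8678 = 1369.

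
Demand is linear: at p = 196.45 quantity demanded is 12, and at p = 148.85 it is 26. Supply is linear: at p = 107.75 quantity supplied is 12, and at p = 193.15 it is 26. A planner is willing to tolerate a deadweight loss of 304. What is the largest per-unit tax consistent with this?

76

Demand slope = (148.85 − 196.45)/(26 − 12) = −3.4, so p = 237.25 − 3.4q.
Supply slope = (193.15 − 107.75)/(26 − 12) = 6.1, so p = 34.55 + 6.1q.
Competitive equilibrium: 237.25 − 3.4q = 34.55 + 6.1q → q* = 21.3368, p* = 164.7047.
A tax t gives Δq = t/9.5 and wedge t, so DWL = t²/19.
t²/19 = 304 → t² = 5776 → t = 76.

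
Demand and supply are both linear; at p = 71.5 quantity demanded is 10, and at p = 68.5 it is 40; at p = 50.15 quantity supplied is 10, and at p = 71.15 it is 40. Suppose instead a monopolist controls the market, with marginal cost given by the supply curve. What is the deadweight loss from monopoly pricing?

Demand slope = (68.5 − 71.5)/(40 − 10) = −0.1, so p = 72.5 − 0.1q.
Supply slope = (71.15 − 50.15)/(40 − 10) = 0.7, so p = 43.15 + 0.7q.
Competitive equilibrium: 72.5 − 0.1q = 43.15 + 0.7q → q* = 36.6875, p* = 68.8313.
Marginal revenue: MR = 72.5 − 0.2q. Set MR = MC: 72.5 − 0.2q = 43.15 + 0.7q → q_m = 32.6111.
Price p_m = 72.5 − 0.1·32.6111 = 69.2389; MC(q_m) = 43.15 + 0.7·32.6111 = 65.9778.
Competitive q* = 36.6875, so Δq = 4.0764; wedge = 69.2389 − 65.9778 = 3.2611.
Welfare loss = ½ × 4.0764 × 3.2611 = 6.65.

6.65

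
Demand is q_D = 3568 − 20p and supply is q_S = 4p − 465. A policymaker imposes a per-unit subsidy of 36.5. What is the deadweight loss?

In inverse form: demand p = 178.4 − 0.05q, supply p = 116.25 + 0.25q.
Competitive equilibrium: 178.4 − 0.05q = 116.25 + 0.25q → q* = 207.1667, p* = 168.0417.
The subsidy lowers effective supply by 36.5: p = 79.75 + 0.25q.
New quantity: 178.4 − 0.05q = 79.75 + 0.25q → q' = 328.8333.
Overproduction Δq = 328.8333 − 207.1667 = 121.6666; wedge = subsidy = 36.5.
Welfare loss = ½ × 121.6666 × 36.5 = 2220.42.

2220.42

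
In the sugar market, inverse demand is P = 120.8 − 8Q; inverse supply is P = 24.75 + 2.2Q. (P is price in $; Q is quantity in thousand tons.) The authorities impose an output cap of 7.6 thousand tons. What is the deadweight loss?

Competitive equilibrium: 120.8 − 8Q = 24.75 + 2.2Q → Q* = 9.4167, P* = 45.4667.
At Q = 7.6: demand price = 120.8 − 8·7.6 = 60; supply price = 24.75 + 2.2·7.6 = 41.47.
ΔQ = 9.4167 − 7.6 = 1.8167; wedge = 60 − 41.47 = 18.53.
The triangle = ½ × 1.8167 × 18.53 = $16.83 thousand.

$16.83 thousand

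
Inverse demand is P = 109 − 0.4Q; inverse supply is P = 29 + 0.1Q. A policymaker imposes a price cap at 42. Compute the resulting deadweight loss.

225

Competitive equilibrium: 109 − 0.4Q = 29 + 0.1Q → Q* = 160, P* = 45.
At the ceiling P = 42, quantity supplied = (42 − 29)/0.1 = 130.
Willingness to pay at Q' = 130: 109 − 0.4·130 = 57.
ΔQ = 160 − 130 = 30; wedge = 57 − 42 = 15.
Deadweight loss = ½ × 30 × 15 = 225.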